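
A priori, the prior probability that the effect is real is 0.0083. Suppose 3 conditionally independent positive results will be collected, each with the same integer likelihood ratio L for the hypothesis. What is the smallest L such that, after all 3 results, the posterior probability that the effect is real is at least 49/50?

19

Prior odds = 0.0083/0.9917 = 83/9917.
Target odds = 0.98/0.02 = 49.
Need L³ ≥ 49 ÷ (83/9917) = 485933/83.
18³ = 5832 < 485933/83 ≤ 6859 = 19³, so L = 19.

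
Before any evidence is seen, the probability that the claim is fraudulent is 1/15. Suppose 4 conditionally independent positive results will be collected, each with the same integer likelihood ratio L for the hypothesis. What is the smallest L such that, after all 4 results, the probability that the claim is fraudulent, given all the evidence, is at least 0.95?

5

Prior odds = (1/15)/(14/15) = 1/14.
Target odds = 0.95/0.05 = 19.
Need L⁴ ≥ 19 ÷ (1/14) = 266.
4⁴ = 256 < 266 ≤ 625 = 5⁴, so L = 5.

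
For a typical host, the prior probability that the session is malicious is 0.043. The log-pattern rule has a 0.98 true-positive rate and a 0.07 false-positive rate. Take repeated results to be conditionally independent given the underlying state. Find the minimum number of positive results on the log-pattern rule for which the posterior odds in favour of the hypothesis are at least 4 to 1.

2

Prior odds = 0.043/0.957 = 43/957.
Likelihood ratio of a positive result = 0.98/0.07 = 14.
Target odds = 4.
Need (43/957) × 14ⁿ ≥ 4, i.e. 14ⁿ ≥ 3828/43.
14¹ = 14 falls short of 3828/43 but 14² = 196 reaches it, so n = 2.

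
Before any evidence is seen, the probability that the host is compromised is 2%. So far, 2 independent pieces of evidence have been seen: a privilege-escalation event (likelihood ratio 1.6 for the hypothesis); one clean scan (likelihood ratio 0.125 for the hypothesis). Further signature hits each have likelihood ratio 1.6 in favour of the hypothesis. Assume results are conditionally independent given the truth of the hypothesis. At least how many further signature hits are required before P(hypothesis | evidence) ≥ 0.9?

17

Prior odds = 0.02/0.98 = 1/49.
Combined Bayes factor of the evidence already in hand = 1.6 × 0.125 = 0.2.
Odds after that evidence = (1/49) × 0.2 = 1/245.
Target odds = 0.9/0.1 = 9.
Need 1.6ⁿ ≥ 9 ÷ (1/245) = 2205.
1.6¹⁶ ≈1844.67 falls short of 2205 but 1.6¹⁷ ≈2951.48 reaches it, so n = 17.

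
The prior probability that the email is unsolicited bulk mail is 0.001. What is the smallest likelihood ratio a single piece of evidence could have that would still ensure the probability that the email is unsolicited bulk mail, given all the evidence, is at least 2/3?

1998

Prior odds = 0.001/0.999 = 1/999.
Target odds = (2/3)/(1/3) = 2.
Required Bayes factor = 2 ÷ (1/999) = 1998.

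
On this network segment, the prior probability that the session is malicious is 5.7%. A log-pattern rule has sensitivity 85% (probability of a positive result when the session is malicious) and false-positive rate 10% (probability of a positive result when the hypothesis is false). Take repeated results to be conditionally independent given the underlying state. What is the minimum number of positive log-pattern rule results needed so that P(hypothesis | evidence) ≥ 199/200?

Prior odds: 0.057 ÷ 0.943 = 57/943.
Likelihood ratio of a positive result = 0.85/0.1 = 8.5.
Target posterior odds = 0.995/0.005 = 199.
Require 8.5ⁿ ≥ 199 ÷ (57/943) = 187657/57.
8.5³ = 614.125 falls short of 187657/57 but 8.5⁴ = 5220.0625 reaches it, so n = 4.

4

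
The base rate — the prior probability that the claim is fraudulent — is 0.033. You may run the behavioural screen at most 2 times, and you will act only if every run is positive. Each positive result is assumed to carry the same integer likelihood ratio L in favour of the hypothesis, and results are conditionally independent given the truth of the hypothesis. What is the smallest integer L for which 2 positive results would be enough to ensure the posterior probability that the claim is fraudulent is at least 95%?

24

Prior odds = 0.033/0.967 = 33/967.
Target odds = 0.95/0.05 = 19.
Need L² ≥ 19 ÷ (33/967) = 18373/33.
23² = 529 < 18373/33 ≤ 576 = 24², so L = 24.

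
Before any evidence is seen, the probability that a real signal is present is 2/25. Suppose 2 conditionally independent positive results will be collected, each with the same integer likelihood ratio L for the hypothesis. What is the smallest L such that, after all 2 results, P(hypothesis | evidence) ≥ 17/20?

9

Prior odds = 0.08/0.92 = 2/23.
Target odds = 0.85/0.15 = 17/3.
Need L² ≥ 17/3 ÷ (2/23) = 391/6.
8² = 64 < 391/6 ≤ 81 = 9², so L = 9.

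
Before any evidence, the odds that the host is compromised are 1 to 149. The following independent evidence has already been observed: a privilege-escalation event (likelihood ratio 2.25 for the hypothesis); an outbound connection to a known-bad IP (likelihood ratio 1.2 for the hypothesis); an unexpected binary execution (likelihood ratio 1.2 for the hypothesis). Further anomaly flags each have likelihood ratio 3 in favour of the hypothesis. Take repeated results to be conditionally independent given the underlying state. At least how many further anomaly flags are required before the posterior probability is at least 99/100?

8

Prior odds = 1/149.
Combined Bayes factor of the evidence already in hand = 2.25 × 1.2 × 1.2 = 3.24.
Odds after that evidence = (1/149) × 3.24 = 81/3725.
Target odds = 0.99/0.01 = 99.
Need 3ⁿ ≥ 99 ÷ (81/3725) = 40975/9.
3⁷ = 2187 falls short of 40975/9 but 3⁸ = 6561 reaches it, so n = 8.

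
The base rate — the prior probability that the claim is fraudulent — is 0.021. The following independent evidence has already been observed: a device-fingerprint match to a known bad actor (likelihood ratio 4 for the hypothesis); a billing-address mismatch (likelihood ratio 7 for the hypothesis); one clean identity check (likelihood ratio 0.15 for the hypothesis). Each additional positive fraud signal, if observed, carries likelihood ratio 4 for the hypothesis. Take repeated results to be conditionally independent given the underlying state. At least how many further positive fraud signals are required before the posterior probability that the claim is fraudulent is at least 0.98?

5

Prior odds = 0.021/0.979 = 21/979.
Combined Bayes factor of the evidence already in hand = 4 × 7 × 0.15 = 4.2.
Odds after that evidence = (21/979) × 4.2 = 441/4895.
Target odds = 0.98/0.02 = 49.
Need 4ⁿ ≥ 49 ÷ (441/4895) = 4895/9.
4⁴ = 256 falls short of 4895/9 but 4⁵ = 1024 reaches it, so n = 5.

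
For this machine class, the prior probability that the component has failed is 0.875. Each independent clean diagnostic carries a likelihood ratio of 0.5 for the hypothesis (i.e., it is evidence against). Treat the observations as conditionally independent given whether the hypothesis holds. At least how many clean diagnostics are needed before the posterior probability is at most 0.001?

Prior odds = 0.875/0.125 = 7.
Likelihood ratio per clean diagnostic = 0.5.
Target odds: 0.001 ÷ 0.999 = 1/999.
Need 7 × 0.5ⁿ ≤ 1/999, i.e. 0.5ⁿ ≤ 1/6993.
0.5¹² = 1/4096 is still above 1/6993 but 0.5¹³ = 1/8192 is at or below it, so n = 13.

13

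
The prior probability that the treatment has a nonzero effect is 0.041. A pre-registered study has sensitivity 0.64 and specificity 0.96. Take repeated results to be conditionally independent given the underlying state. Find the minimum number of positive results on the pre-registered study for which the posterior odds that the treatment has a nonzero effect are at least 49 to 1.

Prior odds: 0.041 ÷ 0.959 = 41/959.
False-positive rate = 1 − 0.96 = 0.04; likelihood ratio of a positive = 0.64/0.04 = 16.
Target odds = 49.
Require 16ⁿ ≥ 49 ÷ (41/959) = 46991/41.
16² = 256 falls short of 46991/41 but 16³ = 4096 reaches it, so n = 3.

3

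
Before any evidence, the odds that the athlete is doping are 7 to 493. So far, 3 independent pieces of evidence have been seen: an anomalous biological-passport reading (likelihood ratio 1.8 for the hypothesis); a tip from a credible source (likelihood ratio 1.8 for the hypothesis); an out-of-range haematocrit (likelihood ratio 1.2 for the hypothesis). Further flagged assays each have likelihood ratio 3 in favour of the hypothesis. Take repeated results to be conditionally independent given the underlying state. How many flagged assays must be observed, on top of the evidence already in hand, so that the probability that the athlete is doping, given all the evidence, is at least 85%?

Prior odds = 7/493.
Combined Bayes factor of the evidence already in hand = 1.8 × 1.8 × 1.2 = 3.888.
Odds after that evidence = (7/493) × 3.888 = 3402/61625.
Target odds = 0.85/0.15 = 17/3.
Need 3ⁿ ≥ 17/3 ÷ (3402/61625) = 1047625/10206.
3⁴ = 81 falls short of 1047625/10206 but 3⁵ = 243 reaches it, so n = 5.

5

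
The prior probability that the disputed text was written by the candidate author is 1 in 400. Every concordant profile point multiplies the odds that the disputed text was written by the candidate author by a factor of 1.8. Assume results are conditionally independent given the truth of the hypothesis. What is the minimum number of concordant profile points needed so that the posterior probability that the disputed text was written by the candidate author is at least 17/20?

14

Prior odds = 0.0025/0.9975 = 1/399.
Likelihood ratio per concordant profile point = 1.8.
Target posterior odds = 0.85/0.15 = 17/3.
Need (1/399) × 1.8ⁿ ≥ 17/3, i.e. 1.8ⁿ ≥ 2261.
1.8¹³ ≈2082.3 falls short of 2261 but 1.8¹⁴ ≈3748.13 reaches it, so n = 14.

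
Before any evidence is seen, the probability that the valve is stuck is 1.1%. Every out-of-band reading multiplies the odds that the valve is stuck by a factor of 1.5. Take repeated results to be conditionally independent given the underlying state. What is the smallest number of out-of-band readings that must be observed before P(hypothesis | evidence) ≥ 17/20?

Prior odds = 0.011/0.989 = 11/989.
Likelihood ratio per out-of-band reading = 1.5.
Target posterior odds = 0.85/0.15 = 17/3.
Need (11/989) × 1.5ⁿ ≥ 17/3, i.e. 1.5ⁿ ≥ 16813/33.
1.5¹⁵ = 14348907/32768 falls short of 16813/33 but 1.5¹⁶ = 43046721/65536 reaches it, so n = 16.

16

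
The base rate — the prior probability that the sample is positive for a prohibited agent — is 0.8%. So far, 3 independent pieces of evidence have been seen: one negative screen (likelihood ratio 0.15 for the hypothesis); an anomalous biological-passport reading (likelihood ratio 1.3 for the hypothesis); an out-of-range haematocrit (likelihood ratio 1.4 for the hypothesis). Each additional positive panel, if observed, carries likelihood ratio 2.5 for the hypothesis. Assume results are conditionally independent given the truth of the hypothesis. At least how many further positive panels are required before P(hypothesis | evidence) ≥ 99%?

12

Prior odds = 0.008/0.992 = 1/124.
Combined Bayes factor of the evidence already in hand = 0.15 × 1.3 × 1.4 = 0.273.
Odds after that evidence = (1/124) × 0.273 = 273/124000.
Target odds = 0.99/0.01 = 99.
Need 2.5ⁿ ≥ 99 ÷ (273/124000) = 4092000/91.
2.5¹¹ = 48828125/2048 falls short of 4092000/91 but 2.5¹² = 244140625/4096 reaches it, so n = 12.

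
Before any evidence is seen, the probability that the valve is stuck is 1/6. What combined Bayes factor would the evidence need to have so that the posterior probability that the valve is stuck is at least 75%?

Prior odds = (1/6)/(5/6) = 0.2.
Target odds = 0.75/0.25 = 3.
Required Bayes factor = 3 ÷ 0.2 = 15.

15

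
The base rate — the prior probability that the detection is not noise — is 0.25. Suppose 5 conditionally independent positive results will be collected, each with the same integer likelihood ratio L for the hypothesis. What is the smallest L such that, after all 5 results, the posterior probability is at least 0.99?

Prior odds = 0.25/0.75 = 1/3.
Target odds = 0.99/0.01 = 99.
Need L⁵ ≥ 99 ÷ (1/3) = 297.
3⁵ = 243 < 297 ≤ 1024 = 4⁵, so L = 4.

4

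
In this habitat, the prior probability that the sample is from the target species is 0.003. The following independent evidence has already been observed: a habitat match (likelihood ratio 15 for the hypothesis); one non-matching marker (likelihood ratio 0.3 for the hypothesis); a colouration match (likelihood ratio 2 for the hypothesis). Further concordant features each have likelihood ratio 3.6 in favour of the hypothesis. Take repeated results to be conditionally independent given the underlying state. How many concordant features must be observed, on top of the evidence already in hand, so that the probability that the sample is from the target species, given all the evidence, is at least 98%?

Prior odds = 0.003/0.997 = 3/997.
Combined Bayes factor of the evidence already in hand = 15 × 0.3 × 2 = 9.
Odds after that evidence = (3/997) × 9 = 27/997.
Target odds = 0.98/0.02 = 49.
Need 3.6ⁿ ≥ 49 ÷ (27/997) = 48853/27.
3.6⁵ = 604.66176 falls short of 48853/27 but 3.6⁶ = 34012224/15625 reaches it, so n = 6.

6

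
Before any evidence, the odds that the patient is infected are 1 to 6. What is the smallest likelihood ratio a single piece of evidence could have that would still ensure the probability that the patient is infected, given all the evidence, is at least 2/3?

12

Prior odds = 1/6.
Target odds = (2/3)/(1/3) = 2.
Required Bayes factor = 2 ÷ (1/6) = 12.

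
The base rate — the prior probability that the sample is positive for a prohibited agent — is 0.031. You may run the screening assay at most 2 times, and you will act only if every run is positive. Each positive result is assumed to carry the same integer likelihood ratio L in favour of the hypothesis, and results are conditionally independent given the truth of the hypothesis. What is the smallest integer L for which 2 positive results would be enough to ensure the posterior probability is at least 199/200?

Prior odds = 0.031/0.969 = 31/969.
Target odds = 0.995/0.005 = 199.
Need L² ≥ 199 ÷ (31/969) = 192831/31.
78² = 6084 < 192831/31 ≤ 6241 = 79², so L = 79.

79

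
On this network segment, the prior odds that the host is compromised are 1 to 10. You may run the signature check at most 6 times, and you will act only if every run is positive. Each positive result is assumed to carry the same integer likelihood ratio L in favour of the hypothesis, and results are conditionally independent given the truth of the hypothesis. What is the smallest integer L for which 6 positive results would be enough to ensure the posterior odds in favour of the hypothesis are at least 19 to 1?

Prior odds = 0.1.
Target odds = 19.
Need L⁶ ≥ 19 ÷ 0.1 = 190.
2⁶ = 64 < 190 ≤ 729 = 3⁶, so L = 3.

3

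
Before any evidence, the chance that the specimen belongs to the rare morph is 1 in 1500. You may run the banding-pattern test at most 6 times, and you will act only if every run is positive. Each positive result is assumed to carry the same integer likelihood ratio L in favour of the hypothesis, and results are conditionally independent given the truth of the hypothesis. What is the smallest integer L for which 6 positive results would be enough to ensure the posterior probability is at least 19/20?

6

Prior odds = (1/1500)/(1499/1500) = 1/1499.
Target odds = 0.95/0.05 = 19.
Need L⁶ ≥ 19 ÷ (1/1499) = 28481.
5⁶ = 15625 < 28481 ≤ 46656 = 6⁶, so L = 6.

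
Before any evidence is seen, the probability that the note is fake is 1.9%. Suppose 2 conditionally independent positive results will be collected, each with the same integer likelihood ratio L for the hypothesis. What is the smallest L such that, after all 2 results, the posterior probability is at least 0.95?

32

Prior odds = 0.019/0.981 = 19/981.
Target odds = 0.95/0.05 = 19.
Need L² ≥ 19 ÷ (19/981) = 981.
31² = 961 < 981 ≤ 1024 = 32², so L = 32.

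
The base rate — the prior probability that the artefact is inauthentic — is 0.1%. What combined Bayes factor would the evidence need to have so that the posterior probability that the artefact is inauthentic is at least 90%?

8991

Prior odds = 0.001/0.999 = 1/999.
Target odds = 0.9/0.1 = 9.
Required Bayes factor = 9 ÷ (1/999) = 8991.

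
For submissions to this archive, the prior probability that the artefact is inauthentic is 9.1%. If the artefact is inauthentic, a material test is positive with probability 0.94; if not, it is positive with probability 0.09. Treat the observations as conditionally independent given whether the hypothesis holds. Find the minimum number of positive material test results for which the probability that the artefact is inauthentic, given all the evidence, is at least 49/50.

Prior odds = 0.091/0.909 = 91/909.
Likelihood ratio of a positive = 0.94/0.09 = 94/9.
Target odds: 0.98 ÷ 0.02 = 49.
Need (91/909) × (94/9)ⁿ ≥ 49, i.e. (94/9)ⁿ ≥ 6363/13.
(94/9)² = 8836/81 falls short of 6363/13 but (94/9)³ = 830584/729 reaches it, so n = 3.

3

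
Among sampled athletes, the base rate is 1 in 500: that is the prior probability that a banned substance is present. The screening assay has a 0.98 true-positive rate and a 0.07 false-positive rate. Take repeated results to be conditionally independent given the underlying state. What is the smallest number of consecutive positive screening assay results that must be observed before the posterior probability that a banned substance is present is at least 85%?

Prior odds = 0.002/0.998 = 1/499.
Likelihood ratio of a positive result = 0.98/0.07 = 14.
Target odds: 0.85 ÷ 0.15 = 17/3.
Need (1/499) × 14ⁿ ≥ 17/3, i.e. 14ⁿ ≥ 8483/3.
14³ = 2744 falls short of 8483/3 but 14⁴ = 38416 reaches it, so n = 4.

4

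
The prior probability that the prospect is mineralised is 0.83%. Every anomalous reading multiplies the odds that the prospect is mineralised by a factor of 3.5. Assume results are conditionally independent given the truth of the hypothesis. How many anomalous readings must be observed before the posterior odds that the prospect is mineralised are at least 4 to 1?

Prior odds = 0.0083/0.9917 = 83/9917.
Likelihood ratio per anomalous reading = 3.5.
Target odds = 4.
Need (83/9917) × 3.5ⁿ ≥ 4, i.e. 3.5ⁿ ≥ 39668/83.
3.5⁴ = 150.0625 falls short of 39668/83 but 3.5⁵ = 525.21875 reaches it, so n = 5.

5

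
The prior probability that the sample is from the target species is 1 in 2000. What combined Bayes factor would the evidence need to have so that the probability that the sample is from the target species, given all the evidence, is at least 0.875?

Prior odds = 0.0005/0.9995 = 1/1999.
Target odds = 0.875/0.125 = 7.
Required Bayes factor = 7 ÷ (1/1999) = 13993.

13993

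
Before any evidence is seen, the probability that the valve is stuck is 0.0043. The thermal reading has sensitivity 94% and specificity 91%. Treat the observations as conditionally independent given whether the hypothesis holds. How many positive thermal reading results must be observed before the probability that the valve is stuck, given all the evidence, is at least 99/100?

5

Prior odds = 0.0043/0.9957 = 43/9957.
False-positive rate = 1 − 0.91 = 0.09; likelihood ratio of a positive = 0.94/0.09 = 94/9.
Target posterior odds = 0.99/0.01 = 99.
Require (94/9)ⁿ ≥ 99 ÷ (43/9957) = 985743/43.
(94/9)⁴ = 78074896/6561 falls short of 985743/43 but (94/9)⁵ ≈124287 reaches it, so n = 5.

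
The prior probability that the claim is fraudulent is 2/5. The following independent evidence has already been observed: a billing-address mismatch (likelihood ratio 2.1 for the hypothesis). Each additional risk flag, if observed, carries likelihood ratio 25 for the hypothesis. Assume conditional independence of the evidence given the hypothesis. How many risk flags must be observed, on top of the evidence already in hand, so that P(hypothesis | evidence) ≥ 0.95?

Prior odds = 0.4/0.6 = 2/3.
Bayes factor of the evidence already in hand = 2.1.
Odds after that evidence = (2/3) × 2.1 = 1.4.
Target odds = 0.95/0.05 = 19.
Need 25ⁿ ≥ 19 ÷ 1.4 = 95/7.
25¹ = 25, which meets the required 95/7; so n = 1.

1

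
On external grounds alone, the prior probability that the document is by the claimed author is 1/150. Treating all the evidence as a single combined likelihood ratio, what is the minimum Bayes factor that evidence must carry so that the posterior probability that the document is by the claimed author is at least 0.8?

Prior odds = (1/150)/(149/150) = 1/149.
Target odds = 0.8/0.2 = 4.
Required Bayes factor = 4 ÷ (1/149) = 596.

596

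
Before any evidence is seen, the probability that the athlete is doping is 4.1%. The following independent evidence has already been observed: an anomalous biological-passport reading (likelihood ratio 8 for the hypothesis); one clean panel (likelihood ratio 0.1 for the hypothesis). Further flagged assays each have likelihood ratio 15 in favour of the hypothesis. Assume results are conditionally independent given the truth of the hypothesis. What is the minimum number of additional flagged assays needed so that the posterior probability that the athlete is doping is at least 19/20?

3

Prior odds = 0.041/0.959 = 41/959.
Combined Bayes factor of the evidence already in hand = 8 × 0.1 = 0.8.
Odds after that evidence = (41/959) × 0.8 = 164/4795.
Target odds = 0.95/0.05 = 19.
Need 15ⁿ ≥ 19 ÷ (164/4795) = 91105/164.
15² = 225 falls short of 91105/164 but 15³ = 3375 reaches it, so n = 3.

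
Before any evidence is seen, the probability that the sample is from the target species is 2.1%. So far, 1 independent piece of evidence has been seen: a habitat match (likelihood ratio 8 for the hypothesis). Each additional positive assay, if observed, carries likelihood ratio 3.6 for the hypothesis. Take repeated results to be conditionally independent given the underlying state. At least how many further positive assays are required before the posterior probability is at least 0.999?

Prior odds = 0.021/0.979 = 21/979.
Bayes factor of the evidence already in hand = 8.
Odds after that evidence = (21/979) × 8 = 168/979.
Target odds = 0.999/0.001 = 999.
Need 3.6ⁿ ≥ 999 ÷ (168/979) = 326007/56.
3.6⁶ = 34012224/15625 falls short of 326007/56 but 3.6⁷ = 612220032/78125 reaches it, so n = 7.

7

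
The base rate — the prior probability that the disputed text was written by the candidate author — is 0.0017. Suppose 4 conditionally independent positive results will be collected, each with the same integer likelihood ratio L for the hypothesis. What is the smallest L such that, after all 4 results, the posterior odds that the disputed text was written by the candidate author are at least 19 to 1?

Prior odds = 0.0017/0.9983 = 17/9983.
Target odds = 19.
Need L⁴ ≥ 19 ÷ (17/9983) = 189677/17.
10⁴ = 10000 < 189677/17 ≤ 14641 = 11⁴, so L = 11.

11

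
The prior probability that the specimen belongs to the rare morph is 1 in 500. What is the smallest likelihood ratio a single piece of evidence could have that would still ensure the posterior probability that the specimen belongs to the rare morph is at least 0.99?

Prior odds = 0.002/0.998 = 1/499.
Target odds = 0.99/0.01 = 99.
Required Bayes factor = 99 ÷ (1/499) = 49401.

49401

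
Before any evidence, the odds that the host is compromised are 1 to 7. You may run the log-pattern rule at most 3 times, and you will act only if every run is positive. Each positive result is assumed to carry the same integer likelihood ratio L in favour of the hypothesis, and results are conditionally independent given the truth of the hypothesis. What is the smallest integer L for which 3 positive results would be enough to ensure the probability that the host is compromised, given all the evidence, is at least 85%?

4

Prior odds = 1/7.
Target odds = 0.85/0.15 = 17/3.
Need L³ ≥ 17/3 ÷ (1/7) = 119/3.
3³ = 27 < 119/3 ≤ 64 = 4³, so L = 4.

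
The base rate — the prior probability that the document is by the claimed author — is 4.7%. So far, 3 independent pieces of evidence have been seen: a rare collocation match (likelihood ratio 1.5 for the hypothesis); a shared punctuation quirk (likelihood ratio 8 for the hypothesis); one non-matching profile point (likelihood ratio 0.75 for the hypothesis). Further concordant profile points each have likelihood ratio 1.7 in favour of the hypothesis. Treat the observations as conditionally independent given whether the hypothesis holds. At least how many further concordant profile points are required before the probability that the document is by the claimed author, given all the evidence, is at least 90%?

6

Prior odds = 0.047/0.953 = 47/953.
Combined Bayes factor of the evidence already in hand = 1.5 × 8 × 0.75 = 9.
Odds after that evidence = (47/953) × 9 = 423/953.
Target odds = 0.9/0.1 = 9.
Need 1.7ⁿ ≥ 9 ÷ (423/953) = 953/47.
1.7⁵ = 1419857/100000 falls short of 953/47 but 1.7⁶ = 24137569/1000000 reaches it, so n = 6.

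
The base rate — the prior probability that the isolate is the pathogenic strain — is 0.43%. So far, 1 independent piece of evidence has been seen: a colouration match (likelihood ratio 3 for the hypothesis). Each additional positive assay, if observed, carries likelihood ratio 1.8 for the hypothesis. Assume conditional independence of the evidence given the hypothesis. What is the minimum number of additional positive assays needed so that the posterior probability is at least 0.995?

Prior odds = 0.0043/0.9957 = 43/9957.
Bayes factor of the evidence already in hand = 3.
Odds after that evidence = (43/9957) × 3 = 43/3319.
Target odds = 0.995/0.005 = 199.
Need 1.8ⁿ ≥ 199 ÷ (43/3319) = 660481/43.
1.8¹⁶ ≈12144 falls short of 660481/43 but 1.8¹⁷ ≈21859.1 reaches it, so n = 17.

17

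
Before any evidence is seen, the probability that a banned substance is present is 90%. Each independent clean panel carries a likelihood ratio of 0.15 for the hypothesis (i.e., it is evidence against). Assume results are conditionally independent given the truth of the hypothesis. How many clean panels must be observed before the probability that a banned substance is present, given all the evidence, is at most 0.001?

5

Prior odds: 0.9 ÷ 0.1 = 9.
Likelihood ratio per clean panel = 0.15.
Target posterior odds = 0.001/0.999 = 1/999.
Require 0.15ⁿ ≤ 1/999 ÷ 9 = 1/8991.
0.15⁴ = 81/160000 is still above 1/8991 but 0.15⁵ = 243/3200000 is at or below it, so n = 5.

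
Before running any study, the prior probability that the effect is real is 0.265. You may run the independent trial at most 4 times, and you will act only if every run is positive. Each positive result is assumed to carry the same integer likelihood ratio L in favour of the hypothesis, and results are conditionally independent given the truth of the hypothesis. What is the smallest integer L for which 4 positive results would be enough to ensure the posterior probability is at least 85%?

Prior odds = 0.265/0.735 = 53/147.
Target odds = 0.85/0.15 = 17/3.
Need L⁴ ≥ 17/3 ÷ (53/147) = 833/53.
1⁴ = 1 < 833/53 ≤ 16 = 2⁴, so L = 2.

2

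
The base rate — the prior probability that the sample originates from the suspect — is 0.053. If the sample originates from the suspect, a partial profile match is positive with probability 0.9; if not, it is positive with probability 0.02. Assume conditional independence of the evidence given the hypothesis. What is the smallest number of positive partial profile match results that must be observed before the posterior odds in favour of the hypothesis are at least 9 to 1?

Prior odds = 0.053/0.947 = 53/947.
Likelihood ratio of a positive = 0.9/0.02 = 45.
Target odds = 9.
Need (53/947) × 45ⁿ ≥ 9, i.e. 45ⁿ ≥ 8523/53.
45¹ = 45 falls short of 8523/53 but 45² = 2025 reaches it, so n = 2.

2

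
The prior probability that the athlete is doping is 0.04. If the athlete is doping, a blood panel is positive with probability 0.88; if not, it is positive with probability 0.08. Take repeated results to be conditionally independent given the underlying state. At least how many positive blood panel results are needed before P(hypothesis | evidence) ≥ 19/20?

Prior odds = 0.04/0.96 = 1/24.
Likelihood ratio of a positive = 0.88/0.08 = 11.
Target odds: 0.95 ÷ 0.05 = 19.
Need (1/24) × 11ⁿ ≥ 19, i.e. 11ⁿ ≥ 456.
11² = 121 falls short of 456 but 11³ = 1331 reaches it, so n = 3.

3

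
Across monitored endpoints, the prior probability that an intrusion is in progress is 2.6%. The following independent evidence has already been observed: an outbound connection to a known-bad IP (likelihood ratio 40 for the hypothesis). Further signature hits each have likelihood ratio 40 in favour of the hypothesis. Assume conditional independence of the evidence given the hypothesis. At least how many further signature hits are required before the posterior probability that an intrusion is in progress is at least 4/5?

1

Prior odds = 0.026/0.974 = 13/487.
Bayes factor of the evidence already in hand = 40.
Odds after that evidence = (13/487) × 40 = 520/487.
Target odds = 0.8/0.2 = 4.
Need 40ⁿ ≥ 4 ÷ (520/487) = 487/130.
40¹ = 40, which meets the required 487/130; so n = 1.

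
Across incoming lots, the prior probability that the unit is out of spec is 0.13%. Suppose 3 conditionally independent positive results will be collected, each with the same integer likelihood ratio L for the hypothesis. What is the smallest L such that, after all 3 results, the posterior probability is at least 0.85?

17

Prior odds = 0.0013/0.9987 = 13/9987.
Target odds = 0.85/0.15 = 17/3.
Need L³ ≥ 17/3 ÷ (13/9987) = 56593/13.
16³ = 4096 < 56593/13 ≤ 4913 = 17³, so L = 17.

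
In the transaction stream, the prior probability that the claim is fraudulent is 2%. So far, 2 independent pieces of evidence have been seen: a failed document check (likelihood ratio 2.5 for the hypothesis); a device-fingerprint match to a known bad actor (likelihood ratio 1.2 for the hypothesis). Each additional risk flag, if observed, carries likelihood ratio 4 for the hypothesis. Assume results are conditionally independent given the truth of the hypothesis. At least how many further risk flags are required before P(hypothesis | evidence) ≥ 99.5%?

Prior odds = 0.02/0.98 = 1/49.
Combined Bayes factor of the evidence already in hand = 2.5 × 1.2 = 3.
Odds after that evidence = (1/49) × 3 = 3/49.
Target odds = 0.995/0.005 = 199.
Need 4ⁿ ≥ 199 ÷ (3/49) = 9751/3.
4⁵ = 1024 falls short of 9751/3 but 4⁶ = 4096 reaches it, so n = 6.

6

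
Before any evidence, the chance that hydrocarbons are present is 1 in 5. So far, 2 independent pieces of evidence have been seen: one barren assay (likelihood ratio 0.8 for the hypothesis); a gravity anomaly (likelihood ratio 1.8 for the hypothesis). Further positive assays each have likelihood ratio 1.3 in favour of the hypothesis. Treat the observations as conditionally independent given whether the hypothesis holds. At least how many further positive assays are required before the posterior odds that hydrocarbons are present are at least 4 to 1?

10

Prior odds = 0.2/0.8 = 0.25.
Combined Bayes factor of the evidence already in hand = 0.8 × 1.8 = 1.44.
Odds after that evidence = 0.25 × 1.44 = 0.36.
Target odds = 4.
Need 1.3ⁿ ≥ 4 ÷ 0.36 = 100/9.
1.3⁹ ≈10.6045 falls short of 100/9 but 1.3¹⁰ ≈13.7858 reaches it, so n = 10.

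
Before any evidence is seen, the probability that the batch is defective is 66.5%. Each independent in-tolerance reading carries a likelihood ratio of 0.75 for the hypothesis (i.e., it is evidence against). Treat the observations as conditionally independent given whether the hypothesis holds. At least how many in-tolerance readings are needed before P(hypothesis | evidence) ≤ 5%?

Prior odds = 0.665/0.335 = 133/67.
Likelihood ratio per in-tolerance reading = 0.75.
Target posterior odds = 0.05/0.95 = 1/19.
Require 0.75ⁿ ≤ 1/19 ÷ (133/67) = 67/2527.
0.75¹² = 531441/16777216 is still above 67/2527 but 0.75¹³ = 1594323/67108864 is at or below it, so n = 13.

13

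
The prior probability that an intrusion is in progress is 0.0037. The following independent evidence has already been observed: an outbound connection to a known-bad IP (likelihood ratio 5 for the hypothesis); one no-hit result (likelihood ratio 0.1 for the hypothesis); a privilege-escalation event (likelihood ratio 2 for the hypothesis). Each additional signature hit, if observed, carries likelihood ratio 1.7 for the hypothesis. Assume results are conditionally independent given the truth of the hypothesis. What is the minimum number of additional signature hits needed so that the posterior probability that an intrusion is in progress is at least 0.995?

21

Prior odds = 0.0037/0.9963 = 37/9963.
Combined Bayes factor of the evidence already in hand = 5 × 0.1 × 2 = 1.
Odds after that evidence = (37/9963) × 1 = 37/9963.
Target odds = 0.995/0.005 = 199.
Need 1.7ⁿ ≥ 199 ÷ (37/9963) = 1982637/37.
1.7²⁰ ≈40642.3 falls short of 1982637/37 but 1.7²¹ ≈69091.9 reaches it, so n = 21.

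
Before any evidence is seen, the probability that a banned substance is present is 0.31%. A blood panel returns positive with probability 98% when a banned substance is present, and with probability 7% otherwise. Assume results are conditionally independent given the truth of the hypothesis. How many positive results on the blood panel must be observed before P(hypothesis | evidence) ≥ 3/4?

Prior odds = 0.0031/0.9969 = 31/9969.
Likelihood ratio of a positive result = 0.98/0.07 = 14.
Target odds: 0.75 ÷ 0.25 = 3.
Need (31/9969) × 14ⁿ ≥ 3, i.e. 14ⁿ ≥ 29907/31.
14² = 196 falls short of 29907/31 but 14³ = 2744 reaches it, so n = 3.

3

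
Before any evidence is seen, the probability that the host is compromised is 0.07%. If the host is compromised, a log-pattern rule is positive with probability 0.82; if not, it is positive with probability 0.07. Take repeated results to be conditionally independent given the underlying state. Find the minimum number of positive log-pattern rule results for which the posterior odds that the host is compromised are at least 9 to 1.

4

Prior odds = 0.0007/0.9993 = 7/9993.
Likelihood ratio of a positive = 0.82/0.07 = 82/7.
Target odds = 9.
Require (82/7)ⁿ ≥ 9 ÷ (7/9993) = 89937/7.
(82/7)³ = 551368/343 falls short of 89937/7 but (82/7)⁴ = 45212176/2401 reaches it, so n = 4.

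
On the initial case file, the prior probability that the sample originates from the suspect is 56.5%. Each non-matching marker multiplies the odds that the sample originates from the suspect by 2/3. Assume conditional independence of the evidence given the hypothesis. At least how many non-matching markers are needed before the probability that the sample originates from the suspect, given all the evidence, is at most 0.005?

Prior odds: 0.565 ÷ 0.435 = 113/87.
Likelihood ratio per non-matching marker = 2/3.
Target posterior odds = 0.005/0.995 = 1/199.
Require (2/3)ⁿ ≤ 1/199 ÷ (113/87) = 87/22487.
(2/3)¹³ = 8192/1594323 is still above 87/22487 but (2/3)¹⁴ = 16384/4782969 is at or below it, so n = 14.

14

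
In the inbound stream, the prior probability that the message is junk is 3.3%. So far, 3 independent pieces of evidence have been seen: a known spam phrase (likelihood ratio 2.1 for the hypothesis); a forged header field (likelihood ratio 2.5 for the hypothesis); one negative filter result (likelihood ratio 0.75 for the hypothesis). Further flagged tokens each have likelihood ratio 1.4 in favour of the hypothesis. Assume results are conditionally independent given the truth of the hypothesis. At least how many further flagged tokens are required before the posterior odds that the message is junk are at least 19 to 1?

Prior odds = 0.033/0.967 = 33/967.
Combined Bayes factor of the evidence already in hand = 2.1 × 2.5 × 0.75 = 3.9375.
Odds after that evidence = (33/967) × 3.9375 = 2079/15472.
Target odds = 19.
Need 1.4ⁿ ≥ 19 ÷ (2079/15472) = 293968/2079.
1.4¹⁴ ≈111.12 falls short of 293968/2079 but 1.4¹⁵ ≈155.568 reaches it, so n = 15.

15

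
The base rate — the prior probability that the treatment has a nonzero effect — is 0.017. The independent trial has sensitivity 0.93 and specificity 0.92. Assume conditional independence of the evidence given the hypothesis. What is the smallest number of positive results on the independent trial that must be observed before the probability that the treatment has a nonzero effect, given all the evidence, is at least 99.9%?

Prior odds = 0.017/0.983 = 17/983.
False-positive rate = 1 − 0.92 = 0.08; likelihood ratio of a positive = 0.93/0.08 = 11.625.
Target posterior odds = 0.999/0.001 = 999.
Need (17/983) × 11.625ⁿ ≥ 999, i.e. 11.625ⁿ ≥ 982017/17.
11.625⁴ = 74805201/4096 falls short of 982017/17 but 11.625⁵ ≈212307 reaches it, so n = 5.

5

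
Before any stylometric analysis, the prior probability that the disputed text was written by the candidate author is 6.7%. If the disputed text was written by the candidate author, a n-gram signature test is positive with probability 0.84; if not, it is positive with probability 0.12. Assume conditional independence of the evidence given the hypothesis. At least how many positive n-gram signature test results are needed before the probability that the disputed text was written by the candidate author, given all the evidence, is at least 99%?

Prior odds: 0.067 ÷ 0.933 = 67/933.
Likelihood ratio of a positive = 0.84/0.12 = 7.
Target odds: 0.99 ÷ 0.01 = 99.
Require 7ⁿ ≥ 99 ÷ (67/933) = 92367/67.
7³ = 343 falls short of 92367/67 but 7⁴ = 2401 reaches it, so n = 4.

4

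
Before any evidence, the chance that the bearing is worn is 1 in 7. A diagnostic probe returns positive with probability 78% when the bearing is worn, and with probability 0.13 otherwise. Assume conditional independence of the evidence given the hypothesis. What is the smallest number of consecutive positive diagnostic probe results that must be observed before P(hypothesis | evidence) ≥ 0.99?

Prior odds: (1/7) ÷ (6/7) = 1/6.
Likelihood ratio of a positive result = 0.78/0.13 = 6.
Target odds: 0.99 ÷ 0.01 = 99.
Need (1/6) × 6ⁿ ≥ 99, i.e. 6ⁿ ≥ 594.
6³ = 216 falls short of 594 but 6⁴ = 1296 reaches it, so n = 4.

4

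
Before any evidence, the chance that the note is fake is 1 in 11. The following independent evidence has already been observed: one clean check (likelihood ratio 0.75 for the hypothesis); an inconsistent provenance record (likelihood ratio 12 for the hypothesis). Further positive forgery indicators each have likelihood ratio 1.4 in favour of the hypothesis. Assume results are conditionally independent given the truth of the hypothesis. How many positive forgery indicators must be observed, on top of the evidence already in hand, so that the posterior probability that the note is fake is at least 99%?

14

Prior odds = (1/11)/(10/11) = 0.1.
Combined Bayes factor of the evidence already in hand = 0.75 × 12 = 9.
Odds after that evidence = 0.1 × 9 = 0.9.
Target odds = 0.99/0.01 = 99.
Need 1.4ⁿ ≥ 99 ÷ 0.9 = 110.
1.4¹³ ≈79.3715 falls short of 110 but 1.4¹⁴ ≈111.12 reaches it, so n = 14.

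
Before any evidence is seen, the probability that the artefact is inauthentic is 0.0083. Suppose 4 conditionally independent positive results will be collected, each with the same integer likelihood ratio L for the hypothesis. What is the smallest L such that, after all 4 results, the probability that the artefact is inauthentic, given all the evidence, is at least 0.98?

9

Prior odds = 0.0083/0.9917 = 83/9917.
Target odds = 0.98/0.02 = 49.
Need L⁴ ≥ 49 ÷ (83/9917) = 485933/83.
8⁴ = 4096 < 485933/83 ≤ 6561 = 9⁴, so L = 9.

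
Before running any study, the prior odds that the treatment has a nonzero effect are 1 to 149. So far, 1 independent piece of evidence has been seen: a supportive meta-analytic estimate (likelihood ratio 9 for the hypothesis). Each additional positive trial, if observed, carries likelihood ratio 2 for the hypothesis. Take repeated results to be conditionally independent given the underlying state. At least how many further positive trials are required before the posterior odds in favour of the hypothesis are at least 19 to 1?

Prior odds = 1/149.
Bayes factor of the evidence already in hand = 9.
Odds after that evidence = (1/149) × 9 = 9/149.
Target odds = 19.
Need 2ⁿ ≥ 19 ÷ (9/149) = 2831/9.
2⁸ = 256 falls short of 2831/9 but 2⁹ = 512 reaches it, so n = 9.

9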